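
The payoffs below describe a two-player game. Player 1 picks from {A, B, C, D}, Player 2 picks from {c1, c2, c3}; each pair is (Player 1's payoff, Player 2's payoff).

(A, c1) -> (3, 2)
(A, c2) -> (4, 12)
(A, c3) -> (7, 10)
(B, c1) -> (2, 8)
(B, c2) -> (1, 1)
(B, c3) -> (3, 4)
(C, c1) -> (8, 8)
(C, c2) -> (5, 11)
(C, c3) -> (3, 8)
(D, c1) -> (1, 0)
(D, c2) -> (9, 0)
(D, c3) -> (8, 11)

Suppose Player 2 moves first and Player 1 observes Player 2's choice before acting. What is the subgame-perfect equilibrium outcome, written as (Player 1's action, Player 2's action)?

(D, c3)

Backward induction with Player 2 moving first.
- c1: BR = C, leader payoff 8.
- c2: BR = D, leader payoff 0.
- c3: BR = D, leader payoff 11.
Among 8, 0, 11, the best is 11 at c3. Subgame-perfect outcome: (D, c3) with payoffs (8, 11).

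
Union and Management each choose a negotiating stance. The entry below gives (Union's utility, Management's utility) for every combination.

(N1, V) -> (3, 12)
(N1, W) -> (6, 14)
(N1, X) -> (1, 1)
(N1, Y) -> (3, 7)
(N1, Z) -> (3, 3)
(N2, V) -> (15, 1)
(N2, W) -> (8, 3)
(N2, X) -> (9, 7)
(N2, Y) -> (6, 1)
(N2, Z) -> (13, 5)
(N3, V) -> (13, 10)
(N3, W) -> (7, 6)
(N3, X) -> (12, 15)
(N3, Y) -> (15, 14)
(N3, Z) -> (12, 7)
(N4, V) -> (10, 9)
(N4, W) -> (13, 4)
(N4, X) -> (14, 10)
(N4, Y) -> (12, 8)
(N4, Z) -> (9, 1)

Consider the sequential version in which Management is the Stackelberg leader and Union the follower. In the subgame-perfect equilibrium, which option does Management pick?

Backward induction with Management moving first.
- V: BR = N2, leader payoff 1.
- W: BR = N4, leader payoff 4.
- X: BR = N4, leader payoff 10.
- Y: BR = N3, leader payoff 14.
- Z: BR = N2, leader payoff 5.
Maximizing over 1, 4, 10, 14, 5, Management chooses Y. Subgame-perfect outcome: (N3, Y) with payoffs (15, 14).

Y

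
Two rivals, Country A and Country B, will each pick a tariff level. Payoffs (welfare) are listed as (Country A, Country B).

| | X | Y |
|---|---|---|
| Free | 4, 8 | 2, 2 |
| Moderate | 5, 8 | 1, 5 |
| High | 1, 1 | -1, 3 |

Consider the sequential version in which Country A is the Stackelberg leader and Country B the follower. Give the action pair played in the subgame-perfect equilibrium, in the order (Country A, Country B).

(Moderate, X)

Work backward from Country B's decision.
- Free → Country B plays X (best of 8, 2); Country A gets 4.
- Moderate → Country B plays X (best of 8, 5); Country A gets 5.
- High → Country B plays Y (best of 1, 3); Country A gets -1.
Country A's induced payoffs are 4, 5, -1, so Country A commits to Moderate. Subgame-perfect outcome: (Moderate, X) with payoffs (5, 8).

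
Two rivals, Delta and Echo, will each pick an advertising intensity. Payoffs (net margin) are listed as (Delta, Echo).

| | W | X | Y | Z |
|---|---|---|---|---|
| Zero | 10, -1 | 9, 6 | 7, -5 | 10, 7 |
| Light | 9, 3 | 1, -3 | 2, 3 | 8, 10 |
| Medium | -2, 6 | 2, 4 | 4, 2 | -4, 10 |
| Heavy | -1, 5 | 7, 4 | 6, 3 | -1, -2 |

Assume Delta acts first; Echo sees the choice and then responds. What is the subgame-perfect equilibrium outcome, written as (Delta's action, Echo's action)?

Backward induction with Delta moving first.
- Zero: Echo compares -1, 6, -5, 7 and picks Z; Delta would get 10.
- Light: Echo compares 3, -3, 3, 10 and picks Z; Delta would get 8.
- Medium: Echo compares 6, 4, 2, 10 and picks Z; Delta would get -4.
- Heavy: Echo compares 5, 4, 3, -2 and picks W; Delta would get -1.
Among 10, 8, -4, -1, the best is 10 at Zero. Subgame-perfect outcome: (Zero, Z) with payoffs (10, 7).

(Zero, Z)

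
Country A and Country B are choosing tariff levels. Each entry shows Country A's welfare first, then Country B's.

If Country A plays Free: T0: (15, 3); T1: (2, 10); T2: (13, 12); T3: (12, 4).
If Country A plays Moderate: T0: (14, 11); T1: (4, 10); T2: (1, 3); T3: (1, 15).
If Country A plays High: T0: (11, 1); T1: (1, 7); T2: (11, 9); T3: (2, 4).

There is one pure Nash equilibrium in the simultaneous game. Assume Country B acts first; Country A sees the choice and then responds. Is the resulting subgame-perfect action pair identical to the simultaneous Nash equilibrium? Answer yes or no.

Work backward from Country A's decision.
- T0: BR = Free, leader payoff 3.
- T1: BR = Moderate, leader payoff 10.
- T2: BR = Free, leader payoff 12.
- T3: BR = Free, leader payoff 4.
Maximizing over 3, 10, 12, 4, Country B chooses T2. Subgame-perfect outcome: (Free, T2) with payoffs (13, 12).
Now find the simultaneous Nash equilibrium.
Country A's best replies: T0→Free; T1→Moderate; T2→Free; T3→Free.
Country B's best replies: Free→T2; Moderate→T3; High→T2.
The unique mutual best reply is (Free, T2), giving (13, 12).
Sequential outcome (Free, T2) coincides with the Nash profile (Free, T2).

yes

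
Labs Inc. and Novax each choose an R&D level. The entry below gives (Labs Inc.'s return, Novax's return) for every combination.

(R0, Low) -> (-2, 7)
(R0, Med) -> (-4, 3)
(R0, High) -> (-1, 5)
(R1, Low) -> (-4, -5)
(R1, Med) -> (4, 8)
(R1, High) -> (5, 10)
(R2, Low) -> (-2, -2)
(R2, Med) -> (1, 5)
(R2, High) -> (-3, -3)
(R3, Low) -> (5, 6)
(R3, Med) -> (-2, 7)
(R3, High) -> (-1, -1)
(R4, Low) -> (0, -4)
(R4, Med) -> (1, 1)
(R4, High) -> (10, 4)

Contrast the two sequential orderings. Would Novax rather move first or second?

first

If Labs Inc. leads: Novax's best replies are R0→Low, R1→High, R2→Med, R3→Med, R4→High; Labs Inc.'s induced payoffs -2, 5, 1, -2, 10; outcome (R4, High), payoffs (10, 4).
If Novax leads: Labs Inc.'s best replies are Low→R3, Med→R1, High→R4; Novax's induced payoffs 6, 8, 4; outcome (R1, Med), payoffs (4, 8).
Novax gets 8 moving first and 4 moving second, so Novax prefers to move first.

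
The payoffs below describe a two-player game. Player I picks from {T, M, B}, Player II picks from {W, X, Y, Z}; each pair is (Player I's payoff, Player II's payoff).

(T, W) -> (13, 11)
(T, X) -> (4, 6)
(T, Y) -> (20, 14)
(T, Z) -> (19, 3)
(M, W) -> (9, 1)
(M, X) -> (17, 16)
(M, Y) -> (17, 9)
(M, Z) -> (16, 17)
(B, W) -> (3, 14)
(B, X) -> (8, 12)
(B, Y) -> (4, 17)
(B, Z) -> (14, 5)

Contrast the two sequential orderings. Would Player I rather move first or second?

first

If Player I leads: Player II's best replies are T→Y, M→Z, B→Y; Player I's induced payoffs 20, 16, 4; outcome (T, Y), payoffs (20, 14).
If Player II leads: Player I's best replies are W→T, X→M, Y→T, Z→T; Player II's induced payoffs 11, 16, 14, 3; outcome (M, X), payoffs (17, 16).
Player I gets 20 moving first and 17 moving second, so Player I prefers to move first.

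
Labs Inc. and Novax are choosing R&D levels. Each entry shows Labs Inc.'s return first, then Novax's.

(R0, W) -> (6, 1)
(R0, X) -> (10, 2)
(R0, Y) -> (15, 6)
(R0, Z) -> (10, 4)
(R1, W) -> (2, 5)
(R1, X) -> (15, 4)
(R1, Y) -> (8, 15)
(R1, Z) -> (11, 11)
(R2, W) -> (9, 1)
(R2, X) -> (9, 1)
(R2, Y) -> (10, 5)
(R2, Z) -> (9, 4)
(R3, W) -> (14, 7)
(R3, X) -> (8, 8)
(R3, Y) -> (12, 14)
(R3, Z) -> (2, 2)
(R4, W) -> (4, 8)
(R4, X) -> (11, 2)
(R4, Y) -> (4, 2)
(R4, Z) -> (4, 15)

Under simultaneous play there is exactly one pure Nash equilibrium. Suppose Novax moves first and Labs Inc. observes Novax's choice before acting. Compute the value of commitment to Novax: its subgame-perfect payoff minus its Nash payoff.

Solve by backward induction (Novax leads).
- W: BR = R3, leader payoff 7.
- X: BR = R1, leader payoff 4.
- Y: BR = R0, leader payoff 6.
- Z: BR = R1, leader payoff 11.
Among 7, 4, 6, 11, the best is 11 at Z. Subgame-perfect outcome: (R1, Z) with payoffs (11, 11).
For the simultaneous game, intersect best replies.
Labs Inc.'s best replies: W→R3; X→R1; Y→R0; Z→R1.
Novax's best replies: R0→Y; R1→Y; R2→Y; R3→Y; R4→Z.
Only (R0, Y) has each player best-responding; Nash payoffs (15, 6).
Novax's commitment gain: 11 − 6 = 5.

5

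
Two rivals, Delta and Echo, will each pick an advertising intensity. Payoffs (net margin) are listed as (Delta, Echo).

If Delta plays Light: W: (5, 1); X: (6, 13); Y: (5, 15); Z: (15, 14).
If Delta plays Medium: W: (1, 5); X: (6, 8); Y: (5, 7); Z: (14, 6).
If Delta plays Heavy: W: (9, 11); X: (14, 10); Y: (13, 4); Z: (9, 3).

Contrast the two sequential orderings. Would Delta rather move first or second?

second

If Delta leads: Echo's best replies are Light→Y, Medium→X, Heavy→W; Delta's induced payoffs 5, 6, 9; outcome (Heavy, W), payoffs (9, 11).
If Echo leads: Delta's best replies are W→Heavy, X→Heavy, Y→Heavy, Z→Light; Echo's induced payoffs 11, 10, 4, 14; outcome (Light, Z), payoffs (15, 14).
Delta gets 9 moving first and 15 moving second, so Delta prefers to move second.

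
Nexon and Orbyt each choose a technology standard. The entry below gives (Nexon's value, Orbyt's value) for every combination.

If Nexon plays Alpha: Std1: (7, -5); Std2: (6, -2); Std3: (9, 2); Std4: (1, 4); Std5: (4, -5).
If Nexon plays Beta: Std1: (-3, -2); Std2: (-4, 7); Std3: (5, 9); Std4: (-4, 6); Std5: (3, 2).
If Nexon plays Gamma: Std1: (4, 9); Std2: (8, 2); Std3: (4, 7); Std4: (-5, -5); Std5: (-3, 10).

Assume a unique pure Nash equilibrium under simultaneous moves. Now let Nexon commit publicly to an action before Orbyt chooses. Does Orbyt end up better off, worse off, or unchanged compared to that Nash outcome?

Backward induction with Nexon moving first.
- Alpha: BR = Std4, leader payoff 1.
- Beta: BR = Std3, leader payoff 5.
- Gamma: BR = Std5, leader payoff -3.
Nexon's induced payoffs are 1, 5, -3, so Nexon commits to Beta. Subgame-perfect outcome: (Beta, Std3) with payoffs (5, 9).
Now find the simultaneous Nash equilibrium.
Nexon's best replies: Std1→Alpha; Std2→Gamma; Std3→Alpha; Std4→Alpha; Std5→Alpha.
Orbyt's best replies: Alpha→Std4; Beta→Std3; Gamma→Std5.
Only (Alpha, Std4) has each player best-responding; Nash payoffs (1, 4).
Orbyt earns 9 sequentially versus 4 at the Nash outcome: better off.

better off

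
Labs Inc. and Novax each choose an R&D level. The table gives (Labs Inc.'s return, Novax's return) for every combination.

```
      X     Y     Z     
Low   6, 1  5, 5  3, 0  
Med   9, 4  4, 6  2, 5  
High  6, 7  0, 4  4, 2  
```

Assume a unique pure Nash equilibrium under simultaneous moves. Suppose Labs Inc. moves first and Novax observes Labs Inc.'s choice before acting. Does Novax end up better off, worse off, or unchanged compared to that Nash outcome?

Solve by backward induction (Labs Inc. leads).
- Low → Novax plays Y (best of 1, 5, 0); Labs Inc. gets 5.
- Med → Novax plays Y (best of 4, 6, 5); Labs Inc. gets 4.
- High → Novax plays X (best of 7, 4, 2); Labs Inc. gets 6.
Labs Inc.'s induced payoffs are 5, 4, 6, so Labs Inc. commits to High. Subgame-perfect outcome: (High, X) with payoffs (6, 7).
For the simultaneous game, intersect best replies.
Labs Inc.'s best replies: X→Med; Y→Low; Z→High.
Novax's best replies: Low→Y; Med→Y; High→X.
The unique mutual best reply is (Low, Y), giving (5, 5).
Novax earns 7 sequentially versus 5 at the Nash outcome: better off.

better off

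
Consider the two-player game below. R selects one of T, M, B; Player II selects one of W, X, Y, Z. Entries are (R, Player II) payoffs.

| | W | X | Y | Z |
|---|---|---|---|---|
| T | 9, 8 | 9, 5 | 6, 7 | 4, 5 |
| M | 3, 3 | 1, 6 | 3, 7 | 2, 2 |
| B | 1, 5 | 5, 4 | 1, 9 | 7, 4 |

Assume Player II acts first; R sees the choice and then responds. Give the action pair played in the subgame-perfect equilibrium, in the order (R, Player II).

(T, W)

Solve by backward induction (Player II leads).
- W: R compares 9, 3, 1 and picks T; Player II would get 8.
- X: R compares 9, 1, 5 and picks T; Player II would get 5.
- Y: R compares 6, 3, 1 and picks T; Player II would get 7.
- Z: R compares 4, 2, 7 and picks B; Player II would get 4.
Player II's induced payoffs are 8, 5, 7, 4, so Player II commits to W. Subgame-perfect outcome: (T, W) with payoffs (9, 8).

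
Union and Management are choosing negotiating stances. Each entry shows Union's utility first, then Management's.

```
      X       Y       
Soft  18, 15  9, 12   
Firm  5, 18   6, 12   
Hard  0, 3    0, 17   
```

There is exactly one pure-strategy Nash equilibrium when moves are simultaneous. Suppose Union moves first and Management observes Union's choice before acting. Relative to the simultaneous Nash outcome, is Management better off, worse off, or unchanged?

Solve by backward induction (Union leads).
- Soft → Management plays X (best of 15, 12); Union gets 18.
- Firm → Management plays X (best of 18, 12); Union gets 5.
- Hard → Management plays Y (best of 3, 17); Union gets 0.
Maximizing over 18, 5, 0, Union chooses Soft. Subgame-perfect outcome: (Soft, X) with payoffs (18, 15).
For the simultaneous game, intersect best replies.
Union's best replies: X→Soft; Y→Soft.
Management's best replies: Soft→X; Firm→X; Hard→Y.
Only (Soft, X) has each player best-responding; Nash payoffs (18, 15).
Management earns 15 sequentially versus 15 at the Nash outcome: unchanged.

unchanged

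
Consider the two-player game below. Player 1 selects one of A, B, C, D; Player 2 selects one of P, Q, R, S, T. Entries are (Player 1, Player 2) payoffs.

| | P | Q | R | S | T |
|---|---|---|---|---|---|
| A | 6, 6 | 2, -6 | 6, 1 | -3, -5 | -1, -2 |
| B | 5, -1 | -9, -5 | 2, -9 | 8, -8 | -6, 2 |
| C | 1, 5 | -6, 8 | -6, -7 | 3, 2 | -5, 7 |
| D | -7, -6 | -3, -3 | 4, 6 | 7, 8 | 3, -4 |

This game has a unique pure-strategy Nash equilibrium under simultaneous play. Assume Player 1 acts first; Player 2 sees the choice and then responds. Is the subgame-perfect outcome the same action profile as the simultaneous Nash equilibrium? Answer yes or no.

no

Solve by backward induction (Player 1 leads).
- A: BR = P, leader payoff 6.
- B: BR = T, leader payoff -6.
- C: BR = Q, leader payoff -6.
- D: BR = S, leader payoff 7.
Player 1's induced payoffs are 6, -6, -6, 7, so Player 1 commits to D. Subgame-perfect outcome: (D, S) with payoffs (7, 8).
Under simultaneous play:
Player 1's best replies: P→A; Q→A; R→A; S→B; T→D.
Player 2's best replies: A→P; B→T; C→Q; D→S.
Only (A, P) has each player best-responding; Nash payoffs (6, 6).
Sequential outcome (D, S) differs from the Nash profile (A, P).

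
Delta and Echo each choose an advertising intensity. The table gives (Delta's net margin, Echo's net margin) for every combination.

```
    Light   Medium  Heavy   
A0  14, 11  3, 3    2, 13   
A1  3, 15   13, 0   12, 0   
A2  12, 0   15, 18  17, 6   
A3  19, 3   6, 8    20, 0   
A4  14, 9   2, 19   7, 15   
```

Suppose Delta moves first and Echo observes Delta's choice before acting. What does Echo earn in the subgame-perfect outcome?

18

Echo best-responds to each possible Delta move:
- A0: BR = Heavy, leader payoff 2.
- A1: BR = Light, leader payoff 3.
- A2: BR = Medium, leader payoff 15.
- A3: BR = Medium, leader payoff 6.
- A4: BR = Medium, leader payoff 2.
Among 2, 3, 15, 6, 2, the best is 15 at A2. Subgame-perfect outcome: (A2, Medium) with payoffs (15, 18).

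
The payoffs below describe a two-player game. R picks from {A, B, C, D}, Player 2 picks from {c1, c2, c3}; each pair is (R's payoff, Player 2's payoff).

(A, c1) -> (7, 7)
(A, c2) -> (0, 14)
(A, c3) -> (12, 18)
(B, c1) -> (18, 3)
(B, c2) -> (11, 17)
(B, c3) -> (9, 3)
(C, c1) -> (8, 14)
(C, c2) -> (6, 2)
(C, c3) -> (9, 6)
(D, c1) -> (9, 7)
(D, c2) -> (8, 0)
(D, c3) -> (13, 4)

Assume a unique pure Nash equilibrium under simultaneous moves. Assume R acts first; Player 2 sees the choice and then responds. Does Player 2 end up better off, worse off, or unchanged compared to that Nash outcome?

Solve by backward induction (R leads).
- A: Player 2 compares 7, 14, 18 and picks c3; R would get 12.
- B: Player 2 compares 3, 17, 3 and picks c2; R would get 11.
- C: Player 2 compares 14, 2, 6 and picks c1; R would get 8.
- D: Player 2 compares 7, 0, 4 and picks c1; R would get 9.
R's induced payoffs are 12, 11, 8, 9, so R commits to A. Subgame-perfect outcome: (A, c3) with payoffs (12, 18).
Under simultaneous play:
R's best replies: c1→B; c2→B; c3→D.
Player 2's best replies: A→c3; B→c2; C→c1; D→c1.
Only (B, c2) has each player best-responding; Nash payoffs (11, 17).
Player 2 earns 18 sequentially versus 17 at the Nash outcome: better off.

better off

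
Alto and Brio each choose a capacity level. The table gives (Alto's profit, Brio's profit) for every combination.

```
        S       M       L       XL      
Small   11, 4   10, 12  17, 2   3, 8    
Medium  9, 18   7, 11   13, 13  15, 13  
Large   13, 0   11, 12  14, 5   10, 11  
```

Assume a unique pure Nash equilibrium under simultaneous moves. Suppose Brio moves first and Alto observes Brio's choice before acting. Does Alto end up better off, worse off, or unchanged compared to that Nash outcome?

better off

Alto best-responds to each possible Brio move:
- S: BR = Large, leader payoff 0.
- M: BR = Large, leader payoff 12.
- L: BR = Small, leader payoff 2.
- XL: BR = Medium, leader payoff 13.
Among 0, 12, 2, 13, the best is 13 at XL. Subgame-perfect outcome: (Medium, XL) with payoffs (15, 13).
Under simultaneous play:
Alto's best replies: S→Large; M→Large; L→Small; XL→Medium.
Brio's best replies: Small→M; Medium→S; Large→M.
Only (Large, M) has each player best-responding; Nash payoffs (11, 12).
Alto earns 15 sequentially versus 11 at the Nash outcome: better off.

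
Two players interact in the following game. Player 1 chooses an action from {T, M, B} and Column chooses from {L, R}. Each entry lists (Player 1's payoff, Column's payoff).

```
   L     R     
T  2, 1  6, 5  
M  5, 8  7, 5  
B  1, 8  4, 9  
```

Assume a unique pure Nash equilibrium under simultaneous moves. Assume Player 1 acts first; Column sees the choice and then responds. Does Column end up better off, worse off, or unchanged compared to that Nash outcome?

Column best-responds to each possible Player 1 move:
- T → Column plays R (best of 1, 5); Player 1 gets 6.
- M → Column plays L (best of 8, 5); Player 1 gets 5.
- B → Column plays R (best of 8, 9); Player 1 gets 4.
Among 6, 5, 4, the best is 6 at T. Subgame-perfect outcome: (T, R) with payoffs (6, 5).
Now find the simultaneous Nash equilibrium.
Player 1's best replies: L→M; R→M.
Column's best replies: T→R; M→L; B→R.
The unique mutual best reply is (M, L), giving (5, 8).
Column earns 5 sequentially versus 8 at the Nash outcome: worse off.

worse off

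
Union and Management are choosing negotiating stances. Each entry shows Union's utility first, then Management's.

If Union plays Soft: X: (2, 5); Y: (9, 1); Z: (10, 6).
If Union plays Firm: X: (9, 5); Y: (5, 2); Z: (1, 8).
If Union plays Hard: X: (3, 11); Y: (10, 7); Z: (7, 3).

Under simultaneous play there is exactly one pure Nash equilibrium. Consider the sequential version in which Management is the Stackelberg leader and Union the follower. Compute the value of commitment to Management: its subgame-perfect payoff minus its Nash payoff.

Union best-responds to each possible Management move:
- X → Union plays Firm (best of 2, 9, 3); Management gets 5.
- Y → Union plays Hard (best of 9, 5, 10); Management gets 7.
- Z → Union plays Soft (best of 10, 1, 7); Management gets 6.
Management's induced payoffs are 5, 7, 6, so Management commits to Y. Subgame-perfect outcome: (Hard, Y) with payoffs (10, 7).
Under simultaneous play:
Union's best replies: X→Firm; Y→Hard; Z→Soft.
Management's best replies: Soft→Z; Firm→Z; Hard→X.
The unique mutual best reply is (Soft, Z), giving (10, 6).
Management's commitment gain: 7 − 6 = 1.

1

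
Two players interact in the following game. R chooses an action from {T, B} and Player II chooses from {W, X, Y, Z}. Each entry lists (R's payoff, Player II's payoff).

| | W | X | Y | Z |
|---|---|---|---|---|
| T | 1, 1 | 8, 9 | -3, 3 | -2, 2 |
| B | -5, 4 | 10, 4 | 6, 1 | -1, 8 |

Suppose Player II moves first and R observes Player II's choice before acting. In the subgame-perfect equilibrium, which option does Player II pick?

Solve by backward induction (Player II leads).
- W: R compares 1, -5 and picks T; Player II would get 1.
- X: R compares 8, 10 and picks B; Player II would get 4.
- Y: R compares -3, 6 and picks B; Player II would get 1.
- Z: R compares -2, -1 and picks B; Player II would get 8.
Player II's induced payoffs are 1, 4, 1, 8, so Player II commits to Z. Subgame-perfect outcome: (B, Z) with payoffs (-1, 8).

Z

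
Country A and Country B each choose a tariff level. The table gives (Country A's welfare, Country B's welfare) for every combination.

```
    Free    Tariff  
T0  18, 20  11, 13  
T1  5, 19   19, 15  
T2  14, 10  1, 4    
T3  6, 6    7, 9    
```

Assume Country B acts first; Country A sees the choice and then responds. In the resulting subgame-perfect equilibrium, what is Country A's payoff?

Solve by backward induction (Country B leads).
- Free: Country A compares 18, 5, 14, 6 and picks T0; Country B would get 20.
- Tariff: Country A compares 11, 19, 1, 7 and picks T1; Country B would get 15.
Country B's induced payoffs are 20, 15, so Country B commits to Free. Subgame-perfect outcome: (T0, Free) with payoffs (18, 20).

18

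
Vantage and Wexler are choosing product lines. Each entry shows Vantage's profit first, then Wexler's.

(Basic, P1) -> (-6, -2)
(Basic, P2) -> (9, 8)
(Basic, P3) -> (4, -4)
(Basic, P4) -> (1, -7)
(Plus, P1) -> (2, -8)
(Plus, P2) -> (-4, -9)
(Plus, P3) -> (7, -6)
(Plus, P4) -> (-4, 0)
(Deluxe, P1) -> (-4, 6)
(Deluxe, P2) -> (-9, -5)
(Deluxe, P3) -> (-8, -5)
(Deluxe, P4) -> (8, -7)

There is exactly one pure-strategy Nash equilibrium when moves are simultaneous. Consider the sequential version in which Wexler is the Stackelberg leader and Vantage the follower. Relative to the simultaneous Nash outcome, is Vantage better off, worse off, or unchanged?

unchanged

Vantage best-responds to each possible Wexler move:
- P1: Vantage compares -6, 2, -4 and picks Plus; Wexler would get -8.
- P2: Vantage compares 9, -4, -9 and picks Basic; Wexler would get 8.
- P3: Vantage compares 4, 7, -8 and picks Plus; Wexler would get -6.
- P4: Vantage compares 1, -4, 8 and picks Deluxe; Wexler would get -7.
Maximizing over -8, 8, -6, -7, Wexler chooses P2. Subgame-perfect outcome: (Basic, P2) with payoffs (9, 8).
For the simultaneous game, intersect best replies.
Vantage's best replies: P1→Plus; P2→Basic; P3→Plus; P4→Deluxe.
Wexler's best replies: Basic→P2; Plus→P4; Deluxe→P1.
The unique mutual best reply is (Basic, P2), giving (9, 8).
Vantage earns 9 sequentially versus 9 at the Nash outcome: unchanged.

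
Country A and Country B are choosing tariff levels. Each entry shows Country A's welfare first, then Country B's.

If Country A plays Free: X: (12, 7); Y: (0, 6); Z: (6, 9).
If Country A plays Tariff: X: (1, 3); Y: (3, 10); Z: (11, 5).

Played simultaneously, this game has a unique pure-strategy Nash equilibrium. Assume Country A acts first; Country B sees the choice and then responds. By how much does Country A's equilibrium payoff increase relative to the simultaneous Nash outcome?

Work backward from Country B's decision.
- Free → Country B plays Z (best of 7, 6, 9); Country A gets 6.
- Tariff → Country B plays Y (best of 3, 10, 5); Country A gets 3.
Country A's induced payoffs are 6, 3, so Country A commits to Free. Subgame-perfect outcome: (Free, Z) with payoffs (6, 9).
Now find the simultaneous Nash equilibrium.
Country A's best replies: X→Free; Y→Tariff; Z→Tariff.
Country B's best replies: Free→Z; Tariff→Y.
The unique mutual best reply is (Tariff, Y), giving (3, 10).
Country A's commitment gain: 6 − 3 = 3.

3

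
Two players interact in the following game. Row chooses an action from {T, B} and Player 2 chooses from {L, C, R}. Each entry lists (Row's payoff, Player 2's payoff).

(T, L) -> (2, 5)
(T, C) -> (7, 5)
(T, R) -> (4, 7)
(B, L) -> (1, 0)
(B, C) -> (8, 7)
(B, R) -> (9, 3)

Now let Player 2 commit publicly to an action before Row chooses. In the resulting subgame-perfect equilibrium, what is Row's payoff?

8

Backward induction with Player 2 moving first.
- L → Row plays T (best of 2, 1); Player 2 gets 5.
- C → Row plays B (best of 7, 8); Player 2 gets 7.
- R → Row plays B (best of 4, 9); Player 2 gets 3.
Among 5, 7, 3, the best is 7 at C. Subgame-perfect outcome: (B, C) with payoffs (8, 7).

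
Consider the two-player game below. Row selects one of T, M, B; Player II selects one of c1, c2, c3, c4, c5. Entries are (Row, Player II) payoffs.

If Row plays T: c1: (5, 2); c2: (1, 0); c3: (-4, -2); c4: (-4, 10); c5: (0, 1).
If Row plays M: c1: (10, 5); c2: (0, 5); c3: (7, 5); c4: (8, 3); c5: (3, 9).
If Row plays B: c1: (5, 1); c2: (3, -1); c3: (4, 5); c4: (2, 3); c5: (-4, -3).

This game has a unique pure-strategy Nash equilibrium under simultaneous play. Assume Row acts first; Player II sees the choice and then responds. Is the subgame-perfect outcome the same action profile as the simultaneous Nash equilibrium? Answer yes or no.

no

Solve by backward induction (Row leads).
- T: Player II compares 2, 0, -2, 10, 1 and picks c4; Row would get -4.
- M: Player II compares 5, 5, 5, 3, 9 and picks c5; Row would get 3.
- B: Player II compares 1, -1, 5, 3, -3 and picks c3; Row would get 4.
Row's induced payoffs are -4, 3, 4, so Row commits to B. Subgame-perfect outcome: (B, c3) with payoffs (4, 5).
Now find the simultaneous Nash equilibrium.
Row's best replies: c1→M; c2→B; c3→M; c4→M; c5→M.
Player II's best replies: T→c4; M→c5; B→c3.
The unique mutual best reply is (M, c5), giving (3, 9).
Sequential outcome (B, c3) differs from the Nash profile (M, c5).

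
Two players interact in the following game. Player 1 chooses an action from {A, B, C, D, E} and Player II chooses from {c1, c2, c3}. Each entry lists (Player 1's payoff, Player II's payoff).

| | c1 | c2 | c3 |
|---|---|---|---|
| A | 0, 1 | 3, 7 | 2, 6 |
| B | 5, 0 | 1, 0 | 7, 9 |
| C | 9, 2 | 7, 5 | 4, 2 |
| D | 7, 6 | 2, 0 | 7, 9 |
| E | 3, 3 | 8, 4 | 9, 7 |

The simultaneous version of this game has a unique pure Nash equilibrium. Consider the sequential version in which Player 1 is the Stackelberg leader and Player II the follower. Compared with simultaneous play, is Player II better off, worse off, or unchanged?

Work backward from Player II's decision.
- A: Player II compares 1, 7, 6 and picks c2; Player 1 would get 3.
- B: Player II compares 0, 0, 9 and picks c3; Player 1 would get 7.
- C: Player II compares 2, 5, 2 and picks c2; Player 1 would get 7.
- D: Player II compares 6, 0, 9 and picks c3; Player 1 would get 7.
- E: Player II compares 3, 4, 7 and picks c3; Player 1 would get 9.
Maximizing over 3, 7, 7, 7, 9, Player 1 chooses E. Subgame-perfect outcome: (E, c3) with payoffs (9, 7).
For the simultaneous game, intersect best replies.
Player 1's best replies: c1→C; c2→E; c3→E.
Player II's best replies: A→c2; B→c3; C→c2; D→c3; E→c3.
The unique mutual best reply is (E, c3), giving (9, 7).
Player II earns 7 sequentially versus 7 at the Nash outcome: unchanged.

unchanged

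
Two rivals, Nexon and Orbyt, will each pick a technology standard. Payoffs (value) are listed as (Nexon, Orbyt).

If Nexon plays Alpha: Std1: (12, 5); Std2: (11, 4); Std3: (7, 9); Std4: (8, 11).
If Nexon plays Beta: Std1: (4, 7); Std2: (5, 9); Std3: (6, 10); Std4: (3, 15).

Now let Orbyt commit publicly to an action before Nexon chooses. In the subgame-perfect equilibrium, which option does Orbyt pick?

Std4

Solve by backward induction (Orbyt leads).
- Std1: Nexon compares 12, 4 and picks Alpha; Orbyt would get 5.
- Std2: Nexon compares 11, 5 and picks Alpha; Orbyt would get 4.
- Std3: Nexon compares 7, 6 and picks Alpha; Orbyt would get 9.
- Std4: Nexon compares 8, 3 and picks Alpha; Orbyt would get 11.
Maximizing over 5, 4, 9, 11, Orbyt chooses Std4. Subgame-perfect outcome: (Alpha, Std4) with payoffs (8, 11).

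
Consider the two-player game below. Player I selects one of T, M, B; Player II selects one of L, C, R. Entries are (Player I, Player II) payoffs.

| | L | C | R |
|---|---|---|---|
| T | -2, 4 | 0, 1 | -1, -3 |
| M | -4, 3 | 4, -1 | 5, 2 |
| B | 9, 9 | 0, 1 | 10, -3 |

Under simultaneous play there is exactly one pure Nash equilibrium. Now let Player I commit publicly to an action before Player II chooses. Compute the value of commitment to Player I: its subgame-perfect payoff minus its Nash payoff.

Solve by backward induction (Player I leads).
- T: BR = L, leader payoff -2.
- M: BR = L, leader payoff -4.
- B: BR = L, leader payoff 9.
Among -2, -4, 9, the best is 9 at B. Subgame-perfect outcome: (B, L) with payoffs (9, 9).
For the simultaneous game, intersect best replies.
Player I's best replies: L→B; C→M; R→B.
Player II's best replies: T→L; M→L; B→L.
The unique mutual best reply is (B, L), giving (9, 9).
Player I's commitment gain: 9 − 9 = 0.

0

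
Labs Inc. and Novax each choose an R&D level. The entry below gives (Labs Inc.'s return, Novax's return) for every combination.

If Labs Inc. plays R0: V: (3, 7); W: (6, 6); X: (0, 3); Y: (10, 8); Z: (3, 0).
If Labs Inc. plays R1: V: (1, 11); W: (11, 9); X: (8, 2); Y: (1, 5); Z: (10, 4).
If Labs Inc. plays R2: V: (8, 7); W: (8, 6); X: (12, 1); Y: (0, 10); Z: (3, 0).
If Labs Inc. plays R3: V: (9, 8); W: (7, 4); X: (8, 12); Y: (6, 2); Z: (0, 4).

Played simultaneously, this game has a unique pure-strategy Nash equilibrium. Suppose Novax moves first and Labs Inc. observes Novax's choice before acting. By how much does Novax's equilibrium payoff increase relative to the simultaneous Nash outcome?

Labs Inc. best-responds to each possible Novax move:
- V → Labs Inc. plays R3 (best of 3, 1, 8, 9); Novax gets 8.
- W → Labs Inc. plays R1 (best of 6, 11, 8, 7); Novax gets 9.
- X → Labs Inc. plays R2 (best of 0, 8, 12, 8); Novax gets 1.
- Y → Labs Inc. plays R0 (best of 10, 1, 0, 6); Novax gets 8.
- Z → Labs Inc. plays R1 (best of 3, 10, 3, 0); Novax gets 4.
Maximizing over 8, 9, 1, 8, 4, Novax chooses W. Subgame-perfect outcome: (R1, W) with payoffs (11, 9).
For the simultaneous game, intersect best replies.
Labs Inc.'s best replies: V→R3; W→R1; X→R2; Y→R0; Z→R1.
Novax's best replies: R0→Y; R1→V; R2→Y; R3→X.
The unique mutual best reply is (R0, Y), giving (10, 8).
Novax's commitment gain: 9 − 8 = 1.

1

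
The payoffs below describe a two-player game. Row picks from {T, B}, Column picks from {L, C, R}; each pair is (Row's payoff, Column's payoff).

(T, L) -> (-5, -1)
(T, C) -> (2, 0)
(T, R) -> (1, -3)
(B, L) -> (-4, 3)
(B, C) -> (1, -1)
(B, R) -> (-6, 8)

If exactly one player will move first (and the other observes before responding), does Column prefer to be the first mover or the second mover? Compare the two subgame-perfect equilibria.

If Row leads: Column's best replies are T→C, B→R; Row's induced payoffs 2, -6; outcome (T, C), payoffs (2, 0).
If Column leads: Row's best replies are L→B, C→T, R→T; Column's induced payoffs 3, 0, -3; outcome (B, L), payoffs (-4, 3).
Column gets 3 moving first and 0 moving second, so Column prefers to move first.

first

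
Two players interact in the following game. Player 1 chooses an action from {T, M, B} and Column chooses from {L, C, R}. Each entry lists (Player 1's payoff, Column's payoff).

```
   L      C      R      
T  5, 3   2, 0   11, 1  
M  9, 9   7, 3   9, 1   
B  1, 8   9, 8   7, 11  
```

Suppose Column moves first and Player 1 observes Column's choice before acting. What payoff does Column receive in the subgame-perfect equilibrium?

9

Solve by backward induction (Column leads).
- L → Player 1 plays M (best of 5, 9, 1); Column gets 9.
- C → Player 1 plays B (best of 2, 7, 9); Column gets 8.
- R → Player 1 plays T (best of 11, 9, 7); Column gets 1.
Among 9, 8, 1, the best is 9 at L. Subgame-perfect outcome: (M, L) with payoffs (9, 9).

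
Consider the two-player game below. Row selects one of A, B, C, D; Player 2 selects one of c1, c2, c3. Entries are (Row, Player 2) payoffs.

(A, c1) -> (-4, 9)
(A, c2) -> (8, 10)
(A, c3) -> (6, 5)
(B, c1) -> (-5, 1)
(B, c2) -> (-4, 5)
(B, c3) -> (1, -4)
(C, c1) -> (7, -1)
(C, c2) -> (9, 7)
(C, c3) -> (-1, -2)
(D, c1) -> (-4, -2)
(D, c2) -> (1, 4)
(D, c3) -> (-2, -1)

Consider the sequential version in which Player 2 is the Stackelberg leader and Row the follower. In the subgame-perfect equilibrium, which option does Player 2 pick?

Solve by backward induction (Player 2 leads).
- c1: BR = C, leader payoff -1.
- c2: BR = C, leader payoff 7.
- c3: BR = A, leader payoff 5.
Among -1, 7, 5, the best is 7 at c2. Subgame-perfect outcome: (C, c2) with payoffs (9, 7).

c2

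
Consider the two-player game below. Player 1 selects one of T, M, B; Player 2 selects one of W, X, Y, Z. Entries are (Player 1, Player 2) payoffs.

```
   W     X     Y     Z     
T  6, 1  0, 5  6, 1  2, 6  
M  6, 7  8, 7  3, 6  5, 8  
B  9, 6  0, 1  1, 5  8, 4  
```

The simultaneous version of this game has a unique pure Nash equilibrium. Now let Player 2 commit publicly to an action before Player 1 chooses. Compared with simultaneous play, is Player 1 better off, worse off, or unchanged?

worse off

Work backward from Player 1's decision.
- W: Player 1 compares 6, 6, 9 and picks B; Player 2 would get 6.
- X: Player 1 compares 0, 8, 0 and picks M; Player 2 would get 7.
- Y: Player 1 compares 6, 3, 1 and picks T; Player 2 would get 1.
- Z: Player 1 compares 2, 5, 8 and picks B; Player 2 would get 4.
Among 6, 7, 1, 4, the best is 7 at X. Subgame-perfect outcome: (M, X) with payoffs (8, 7).
For the simultaneous game, intersect best replies.
Player 1's best replies: W→B; X→M; Y→T; Z→B.
Player 2's best replies: T→Z; M→Z; B→W.
The unique mutual best reply is (B, W), giving (9, 6).
Player 1 earns 8 sequentially versus 9 at the Nash outcome: worse off.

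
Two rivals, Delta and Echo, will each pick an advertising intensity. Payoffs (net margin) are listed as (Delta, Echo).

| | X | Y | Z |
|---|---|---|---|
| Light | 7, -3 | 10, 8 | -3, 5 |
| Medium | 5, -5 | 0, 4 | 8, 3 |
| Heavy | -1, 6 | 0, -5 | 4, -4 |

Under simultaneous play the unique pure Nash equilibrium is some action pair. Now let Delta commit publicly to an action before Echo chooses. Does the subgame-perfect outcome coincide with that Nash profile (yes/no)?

yes

Solve by backward induction (Delta leads).
- Light → Echo plays Y (best of -3, 8, 5); Delta gets 10.
- Medium → Echo plays Y (best of -5, 4, 3); Delta gets 0.
- Heavy → Echo plays X (best of 6, -5, -4); Delta gets -1.
Delta's induced payoffs are 10, 0, -1, so Delta commits to Light. Subgame-perfect outcome: (Light, Y) with payoffs (10, 8).
For the simultaneous game, intersect best replies.
Delta's best replies: X→Light; Y→Light; Z→Medium.
Echo's best replies: Light→Y; Medium→Y; Heavy→X.
Only (Light, Y) has each player best-responding; Nash payoffs (10, 8).
Sequential outcome (Light, Y) coincides with the Nash profile (Light, Y).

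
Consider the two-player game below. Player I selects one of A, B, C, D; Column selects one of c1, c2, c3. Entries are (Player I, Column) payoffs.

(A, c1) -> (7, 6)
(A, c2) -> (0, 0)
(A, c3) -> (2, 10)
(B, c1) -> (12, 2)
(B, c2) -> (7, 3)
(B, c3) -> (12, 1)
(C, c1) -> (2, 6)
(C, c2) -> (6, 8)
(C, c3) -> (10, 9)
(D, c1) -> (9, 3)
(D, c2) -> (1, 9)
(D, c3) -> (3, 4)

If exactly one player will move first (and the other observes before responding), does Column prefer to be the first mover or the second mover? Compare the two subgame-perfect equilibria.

second

If Player I leads: Column's best replies are A→c3, B→c2, C→c3, D→c2; Player I's induced payoffs 2, 7, 10, 1; outcome (C, c3), payoffs (10, 9).
If Column leads: Player I's best replies are c1→B, c2→B, c3→B; Column's induced payoffs 2, 3, 1; outcome (B, c2), payoffs (7, 3).
Column gets 3 moving first and 9 moving second, so Column prefers to move second.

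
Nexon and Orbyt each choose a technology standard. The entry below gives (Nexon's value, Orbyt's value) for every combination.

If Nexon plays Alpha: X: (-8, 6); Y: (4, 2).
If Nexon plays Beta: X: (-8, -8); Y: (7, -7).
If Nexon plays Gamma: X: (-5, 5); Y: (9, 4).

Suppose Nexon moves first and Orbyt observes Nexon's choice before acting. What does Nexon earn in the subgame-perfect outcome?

7

Orbyt best-responds to each possible Nexon move:
- Alpha → Orbyt plays X (best of 6, 2); Nexon gets -8.
- Beta → Orbyt plays Y (best of -8, -7); Nexon gets 7.
- Gamma → Orbyt plays X (best of 5, 4); Nexon gets -5.
Among -8, 7, -5, the best is 7 at Beta. Subgame-perfect outcome: (Beta, Y) with payoffs (7, -7).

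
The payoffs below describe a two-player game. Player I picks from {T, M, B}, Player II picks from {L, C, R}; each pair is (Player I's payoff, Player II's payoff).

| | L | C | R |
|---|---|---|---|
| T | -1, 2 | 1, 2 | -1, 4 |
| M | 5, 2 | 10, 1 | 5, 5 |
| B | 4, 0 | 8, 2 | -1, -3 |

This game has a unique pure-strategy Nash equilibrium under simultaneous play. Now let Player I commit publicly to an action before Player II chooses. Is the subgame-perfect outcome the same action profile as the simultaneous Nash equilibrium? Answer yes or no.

Player II best-responds to each possible Player I move:
- T: Player II compares 2, 2, 4 and picks R; Player I would get -1.
- M: Player II compares 2, 1, 5 and picks R; Player I would get 5.
- B: Player II compares 0, 2, -3 and picks C; Player I would get 8.
Maximizing over -1, 5, 8, Player I chooses B. Subgame-perfect outcome: (B, C) with payoffs (8, 2).
Now find the simultaneous Nash equilibrium.
Player I's best replies: L→M; C→M; R→M.
Player II's best replies: T→R; M→R; B→C.
The unique mutual best reply is (M, R), giving (5, 5).
Sequential outcome (B, C) differs from the Nash profile (M, R).

no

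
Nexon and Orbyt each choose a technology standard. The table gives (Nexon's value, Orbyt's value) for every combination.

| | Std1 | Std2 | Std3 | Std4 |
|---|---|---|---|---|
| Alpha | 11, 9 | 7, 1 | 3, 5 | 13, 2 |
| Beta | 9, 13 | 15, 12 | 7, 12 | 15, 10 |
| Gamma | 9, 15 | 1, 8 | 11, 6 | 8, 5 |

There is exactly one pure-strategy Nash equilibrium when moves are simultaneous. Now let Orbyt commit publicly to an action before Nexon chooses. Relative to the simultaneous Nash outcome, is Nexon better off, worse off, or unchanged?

better off

Work backward from Nexon's decision.
- Std1: BR = Alpha, leader payoff 9.
- Std2: BR = Beta, leader payoff 12.
- Std3: BR = Gamma, leader payoff 6.
- Std4: BR = Beta, leader payoff 10.
Maximizing over 9, 12, 6, 10, Orbyt chooses Std2. Subgame-perfect outcome: (Beta, Std2) with payoffs (15, 12).
Now find the simultaneous Nash equilibrium.
Nexon's best replies: Std1→Alpha; Std2→Beta; Std3→Gamma; Std4→Beta.
Orbyt's best replies: Alpha→Std1; Beta→Std1; Gamma→Std1.
The unique mutual best reply is (Alpha, Std1), giving (11, 9).
Nexon earns 15 sequentially versus 11 at the Nash outcome: better off.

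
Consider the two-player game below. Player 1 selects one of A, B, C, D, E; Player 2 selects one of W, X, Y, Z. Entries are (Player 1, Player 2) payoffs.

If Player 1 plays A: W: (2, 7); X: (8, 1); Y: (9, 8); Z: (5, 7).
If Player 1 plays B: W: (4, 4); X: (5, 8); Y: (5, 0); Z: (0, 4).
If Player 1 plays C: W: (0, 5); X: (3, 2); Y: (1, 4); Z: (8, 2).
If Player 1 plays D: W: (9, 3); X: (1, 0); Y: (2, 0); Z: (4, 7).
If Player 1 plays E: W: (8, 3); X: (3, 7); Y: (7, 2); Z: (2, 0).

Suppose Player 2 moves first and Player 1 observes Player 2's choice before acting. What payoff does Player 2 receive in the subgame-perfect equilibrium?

8

Player 1 best-responds to each possible Player 2 move:
- W → Player 1 plays D (best of 2, 4, 0, 9, 8); Player 2 gets 3.
- X → Player 1 plays A (best of 8, 5, 3, 1, 3); Player 2 gets 1.
- Y → Player 1 plays A (best of 9, 5, 1, 2, 7); Player 2 gets 8.
- Z → Player 1 plays C (best of 5, 0, 8, 4, 2); Player 2 gets 2.
Maximizing over 3, 1, 8, 2, Player 2 chooses Y. Subgame-perfect outcome: (A, Y) with payoffs (9, 8).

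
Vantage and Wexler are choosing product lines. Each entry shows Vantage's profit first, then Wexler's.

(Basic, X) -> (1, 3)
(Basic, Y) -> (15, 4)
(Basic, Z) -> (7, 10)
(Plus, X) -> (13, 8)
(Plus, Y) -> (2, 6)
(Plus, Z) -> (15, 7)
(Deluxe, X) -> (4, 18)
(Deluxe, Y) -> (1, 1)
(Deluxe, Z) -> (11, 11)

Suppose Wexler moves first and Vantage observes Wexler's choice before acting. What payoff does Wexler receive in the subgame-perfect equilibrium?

8

Work backward from Vantage's decision.
- X → Vantage plays Plus (best of 1, 13, 4); Wexler gets 8.
- Y → Vantage plays Basic (best of 15, 2, 1); Wexler gets 4.
- Z → Vantage plays Plus (best of 7, 15, 11); Wexler gets 7.
Among 8, 4, 7, the best is 8 at X. Subgame-perfect outcome: (Plus, X) with payoffs (13, 8).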